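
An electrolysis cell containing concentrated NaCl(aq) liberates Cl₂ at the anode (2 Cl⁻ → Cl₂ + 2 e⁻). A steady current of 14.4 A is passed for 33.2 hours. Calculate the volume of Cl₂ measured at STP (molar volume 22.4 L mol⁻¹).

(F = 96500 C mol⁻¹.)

200 L

Q = I·t = 14.40 A × 119520 s = 1721000 C.
n(e⁻) = Q/F = 1721000 / 96500 = 17.84 mol.
2 electrons are transferred per Cl₂ molecule, so n(Cl₂) = 17.84 / 2 = 8.918 mol.
V = n × V_m = 8.918 × 22.4 = 200 L.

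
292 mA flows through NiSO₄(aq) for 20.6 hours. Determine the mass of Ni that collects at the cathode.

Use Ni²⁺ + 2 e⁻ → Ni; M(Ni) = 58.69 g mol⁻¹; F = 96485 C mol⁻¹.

6.59 g

Q = I·t = 0.2920 A × 74160 s = 21650 C.
n(e⁻) = Q/F = 21650 / 96485 = 0.2244 mol.
Ni²⁺ + 2 e⁻ → Ni, so n(Ni) = n(e⁻)/2 = 0.1122 mol.
m = n·M = 0.1122 × 58.69 = 6.59 g.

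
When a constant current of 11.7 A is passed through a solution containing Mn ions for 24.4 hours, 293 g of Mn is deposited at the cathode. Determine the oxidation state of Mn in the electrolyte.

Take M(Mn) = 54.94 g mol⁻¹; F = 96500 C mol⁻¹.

+2

Q = I·t = 11.70 A × 87840 s = 1028000 C, so n(e⁻) = 1028000/96500 = 10.65 mol.
n(Mn) deposited = 293 / 54.94 = 5.333 mol.
Electrons per atom = n(e⁻)/n(Mn) = 10.65 / 5.333 = 2.00 ≈ 2, so the ion is Mn²⁺.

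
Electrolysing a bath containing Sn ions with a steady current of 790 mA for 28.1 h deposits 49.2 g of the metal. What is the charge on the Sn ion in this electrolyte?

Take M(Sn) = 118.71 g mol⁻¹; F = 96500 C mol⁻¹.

Q = I·t = 0.7900 A × 101160 s = 79920 C, so n(e⁻) = 79920/96500 = 0.8281 mol.
n(Sn) deposited = 49.2 / 118.71 = 0.4145 mol.
Electrons per atom = n(e⁻)/n(Sn) = 0.8281 / 0.4145 = 2.00 ≈ 2, so the ion is Sn²⁺.

+2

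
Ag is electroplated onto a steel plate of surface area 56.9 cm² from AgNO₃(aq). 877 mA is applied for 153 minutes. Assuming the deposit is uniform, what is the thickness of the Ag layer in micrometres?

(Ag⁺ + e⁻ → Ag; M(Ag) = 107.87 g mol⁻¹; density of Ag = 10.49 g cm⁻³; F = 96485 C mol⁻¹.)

Q = I·t = 0.8770 × 9180.0 = 8051 C; n(e⁻) = 0.08344 mol.
n(Ag) = n(e⁻)/1 = 0.08344 mol, so m = 0.08344 × 107.87 = 9.001 g.
Volume = m/ρ = 9.001 / 10.49 = 0.8580 cm³.
Thickness = V/A = 0.8580 / 56.9 = 0.0151 cm = 151 μm.

151 μm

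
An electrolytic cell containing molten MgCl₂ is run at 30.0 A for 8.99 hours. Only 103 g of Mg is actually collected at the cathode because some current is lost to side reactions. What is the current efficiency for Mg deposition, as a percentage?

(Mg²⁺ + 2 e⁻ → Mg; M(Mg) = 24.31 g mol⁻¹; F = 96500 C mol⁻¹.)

84.2 %

Q = I·t = 30.00 × 32364 = 970900 C; n(e⁻) = 970900/96500 = 10.06 mol.
Theoretical n(Mg) = n(e⁻)/2 = 5.031 mol, i.e. m_theo = 5.031 × 24.31 = 122.3 g.
Efficiency = m_actual / m_theo = 103 / 122.3 = 84.2 %.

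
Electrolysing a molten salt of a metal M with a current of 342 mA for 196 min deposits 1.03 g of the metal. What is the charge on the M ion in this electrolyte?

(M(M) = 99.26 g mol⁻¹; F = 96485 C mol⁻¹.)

Q = I·t = 0.3420 A × 11760 s = 4022 C, so n(e⁻) = 4022/96485 = 0.04168 mol.
n(M) deposited = 1.03 / 99.26 = 0.01038 mol.
Electrons per atom = n(e⁻)/n(M) = 0.04168 / 0.01038 = 4.02 ≈ 4, so the ion is M⁴⁺.

+4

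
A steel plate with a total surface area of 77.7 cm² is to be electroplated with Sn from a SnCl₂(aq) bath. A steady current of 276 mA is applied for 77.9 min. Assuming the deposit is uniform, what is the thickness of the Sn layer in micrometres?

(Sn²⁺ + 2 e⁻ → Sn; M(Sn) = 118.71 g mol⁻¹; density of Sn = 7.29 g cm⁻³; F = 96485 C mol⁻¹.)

14.0 μm

Q = I·t = 0.2760 × 4674.0 = 1290 C; n(e⁻) = 0.01337 mol.
n(Sn) = n(e⁻)/2 = 0.006685 mol, so m = 0.006685 × 118.71 = 0.7936 g.
Volume = m/ρ = 0.7936 / 7.29 = 0.1089 cm³.
Thickness = V/A = 0.1089 / 77.7 = 0.00140 cm = 14.0 μm.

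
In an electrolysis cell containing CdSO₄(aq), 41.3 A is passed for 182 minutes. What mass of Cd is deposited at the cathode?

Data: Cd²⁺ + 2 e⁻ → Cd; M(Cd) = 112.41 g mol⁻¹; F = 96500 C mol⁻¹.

Q = I·t = 41.30 A × 10920 s = 451000 C.
n(e⁻) = Q/F = 451000 / 96500 = 4.674 mol.
Cd²⁺ + 2 e⁻ → Cd, so n(Cd) = n(e⁻)/2 = 2.337 mol.
m = n·M = 2.337 × 112.41 = 263 g.

263 g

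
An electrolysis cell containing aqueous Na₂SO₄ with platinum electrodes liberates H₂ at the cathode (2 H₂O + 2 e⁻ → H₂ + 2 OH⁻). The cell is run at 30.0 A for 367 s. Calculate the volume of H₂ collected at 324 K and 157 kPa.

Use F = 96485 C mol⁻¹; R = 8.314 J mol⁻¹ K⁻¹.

0.979 L

Q = I·t = 30.00 A × 367.00 s = 11010 C.
n(e⁻) = Q/F = 11010 / 96485 = 0.1141 mol.
2 electrons are transferred per H₂ molecule, so n(H₂) = 0.1141 / 2 = 0.05706 mol.
V = nRT/P = (0.05706 × 8.314 × 324) / (157 × 10³ Pa) = 9.79 × 10⁻⁴ m³ = 0.979 L.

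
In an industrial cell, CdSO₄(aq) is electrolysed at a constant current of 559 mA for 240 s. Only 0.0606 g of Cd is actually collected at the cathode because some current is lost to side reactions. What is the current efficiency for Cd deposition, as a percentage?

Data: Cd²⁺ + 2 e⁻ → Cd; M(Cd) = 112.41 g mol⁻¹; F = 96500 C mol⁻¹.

Q = I·t = 0.5590 × 240.00 = 134.2 C; n(e⁻) = 134.2/96500 = 0.001390 mol.
Theoretical n(Cd) = n(e⁻)/2 = 0.0006951 mol, i.e. m_theo = 0.0006951 × 112.41 = 0.07814 g.
Efficiency = m_actual / m_theo = 0.0606 / 0.07814 = 77.6 %.

77.6 %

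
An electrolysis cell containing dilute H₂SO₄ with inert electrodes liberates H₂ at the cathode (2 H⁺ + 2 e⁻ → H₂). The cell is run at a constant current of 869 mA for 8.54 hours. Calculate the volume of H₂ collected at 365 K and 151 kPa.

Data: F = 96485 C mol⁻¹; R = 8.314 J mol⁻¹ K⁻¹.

2.78 L

Q = I·t = 0.8690 A × 30744 s = 26720 C.
n(e⁻) = Q/F = 26720 / 96485 = 0.2769 mol.
2 electrons are transferred per H₂ molecule, so n(H₂) = 0.2769 / 2 = 0.1384 mol.
V = nRT/P = (0.1384 × 8.314 × 365) / (151 × 10³ Pa) = 0.00278 m³ = 2.78 L.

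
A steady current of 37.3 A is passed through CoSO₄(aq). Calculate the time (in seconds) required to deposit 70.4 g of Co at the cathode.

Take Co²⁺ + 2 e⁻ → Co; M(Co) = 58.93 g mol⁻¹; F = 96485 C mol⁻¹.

n(Co) = m/M = 70.4 / 58.93 = 1.195 mol.
Each Co atom requires 2 electrons, so n(e⁻) = 2 × 1.195 = 2.389 mol.
Q = n(e⁻)·F = 2.389 × 96485 = 230500 C.
t = Q/I = 230500 / 37.30 A = 6180 s.

6180 s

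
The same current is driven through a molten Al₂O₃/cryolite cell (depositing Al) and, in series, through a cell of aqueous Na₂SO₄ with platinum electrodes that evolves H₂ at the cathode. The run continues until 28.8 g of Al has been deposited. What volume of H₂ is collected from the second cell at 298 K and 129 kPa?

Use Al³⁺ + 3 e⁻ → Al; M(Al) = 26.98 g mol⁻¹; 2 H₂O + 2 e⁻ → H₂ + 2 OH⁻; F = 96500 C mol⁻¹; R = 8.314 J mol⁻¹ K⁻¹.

n(Al) = 28.8 / 26.98 = 1.067 mol, so n(e⁻) = 3 × 1.067 = 3.202 mol.
The cells are in series, so the same 3.202 mol of electrons passes through the second cell.
2 H₂O + 2 e⁻ → H₂ + 2 OH⁻ — 2 mol e⁻ per mol H₂, so n(H₂) = 3.202/2 = 1.601 mol.
V = nRT/P = (1.601 × 8.314 × 298) / (129 × 10³) = 0.0308 m³ = 30.8 L.

30.8 L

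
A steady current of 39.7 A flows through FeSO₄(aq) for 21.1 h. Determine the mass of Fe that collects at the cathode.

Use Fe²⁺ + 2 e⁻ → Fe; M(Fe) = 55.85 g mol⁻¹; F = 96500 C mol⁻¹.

873 g

Q = I·t = 39.70 A × 75960 s = 3016000 C.
n(e⁻) = Q/F = 3016000 / 96500 = 31.25 mol.
Fe²⁺ + 2 e⁻ → Fe, so n(Fe) = n(e⁻)/2 = 15.62 mol.
m = n·M = 15.62 × 55.85 = 873 g.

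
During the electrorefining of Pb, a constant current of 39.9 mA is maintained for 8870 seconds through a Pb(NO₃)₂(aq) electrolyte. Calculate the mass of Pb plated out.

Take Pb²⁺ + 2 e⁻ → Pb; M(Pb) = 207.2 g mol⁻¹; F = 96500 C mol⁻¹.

0.380 g

Q = I·t = 0.03990 A × 8870.0 s = 353.9 C.
n(e⁻) = Q/F = 353.9 / 96500 = 0.003667 mol.
Pb²⁺ + 2 e⁻ → Pb, so n(Pb) = n(e⁻)/2 = 0.001834 mol.
m = n·M = 0.001834 × 207.2 = 0.380 g.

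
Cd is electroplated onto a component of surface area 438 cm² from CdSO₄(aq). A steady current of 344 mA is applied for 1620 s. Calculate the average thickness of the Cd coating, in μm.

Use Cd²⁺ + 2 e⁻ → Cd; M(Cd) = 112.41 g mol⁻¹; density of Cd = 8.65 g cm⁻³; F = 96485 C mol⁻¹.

Q = I·t = 0.3440 × 1620.0 = 557.3 C; n(e⁻) = 0.005776 mol.
n(Cd) = n(e⁻)/2 = 0.002888 mol, so m = 0.002888 × 112.41 = 0.3246 g.
Volume = m/ρ = 0.3246 / 8.65 = 0.03753 cm³.
Thickness = V/A = 0.03753 / 438 = 8.57 × 10⁻⁵ cm = 0.857 μm.

0.857 μm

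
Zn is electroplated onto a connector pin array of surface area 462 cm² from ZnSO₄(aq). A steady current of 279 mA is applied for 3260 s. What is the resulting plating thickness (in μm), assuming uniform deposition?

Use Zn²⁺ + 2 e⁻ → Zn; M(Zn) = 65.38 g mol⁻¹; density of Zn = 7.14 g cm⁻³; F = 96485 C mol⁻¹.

Q = I·t = 0.2790 × 3260.0 = 909.5 C; n(e⁻) = 0.009427 mol.
n(Zn) = n(e⁻)/2 = 0.004713 mol, so m = 0.004713 × 65.38 = 0.3082 g.
Volume = m/ρ = 0.3082 / 7.14 = 0.04316 cm³.
Thickness = V/A = 0.04316 / 462 = 9.34 × 10⁻⁵ cm = 0.934 μm.

0.934 μm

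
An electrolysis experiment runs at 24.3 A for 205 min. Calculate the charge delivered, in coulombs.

2.99 × 10⁵ C

Q = I·t = 24.30 A × 12300 s = 2.99 × 10⁵ C.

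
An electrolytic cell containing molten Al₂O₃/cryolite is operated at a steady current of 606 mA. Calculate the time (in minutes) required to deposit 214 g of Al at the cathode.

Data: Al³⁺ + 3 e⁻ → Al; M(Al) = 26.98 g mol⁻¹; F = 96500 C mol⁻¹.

n(Al) = m/M = 214 / 26.98 = 7.932 mol.
Each Al atom requires 3 electrons, so n(e⁻) = 3 × 7.932 = 23.80 mol.
Q = n(e⁻)·F = 23.80 × 96500 = 2296000 C.
t = Q/I = 2296000 / 0.6060 A = 3789000 s = 63200 min.

63200 min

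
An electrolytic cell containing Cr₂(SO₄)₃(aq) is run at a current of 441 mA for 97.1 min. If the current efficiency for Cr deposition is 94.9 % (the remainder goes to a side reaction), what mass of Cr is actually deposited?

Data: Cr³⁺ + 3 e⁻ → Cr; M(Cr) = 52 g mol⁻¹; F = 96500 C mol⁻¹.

Q = I·t = 0.4410 × 5826.0 = 2569 C.
n(e⁻) = 2569/96500 = 0.02662 mol; theoretically n(Cr) = 0.02662/3 = 0.008875 mol, m_theo = 0.4615 g.
At 94.9 % efficiency, m_actual = 0.949 × 0.4615 = 0.438 g.

0.438 g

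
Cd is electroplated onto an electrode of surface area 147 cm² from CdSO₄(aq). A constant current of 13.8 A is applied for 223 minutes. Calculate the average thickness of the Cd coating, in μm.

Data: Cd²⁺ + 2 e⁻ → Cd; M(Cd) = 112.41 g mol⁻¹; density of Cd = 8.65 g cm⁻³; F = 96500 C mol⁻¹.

846 μm

Q = I·t = 13.80 × 13380 = 184600 C; n(e⁻) = 1.913 mol.
n(Cd) = n(e⁻)/2 = 0.9567 mol, so m = 0.9567 × 112.41 = 107.5 g.
Volume = m/ρ = 107.5 / 8.65 = 12.43 cm³.
Thickness = V/A = 12.43 / 147 = 0.0846 cm = 846 μm.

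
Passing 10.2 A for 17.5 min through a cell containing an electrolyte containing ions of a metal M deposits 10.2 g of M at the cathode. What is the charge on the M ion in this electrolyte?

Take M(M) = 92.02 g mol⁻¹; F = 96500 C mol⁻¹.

Q = I·t = 10.20 A × 1050.0 s = 10710 C, so n(e⁻) = 10710/96500 = 0.1110 mol.
n(M) deposited = 10.2 / 92.02 = 0.1108 mol.
Electrons per atom = n(e⁻)/n(M) = 0.1110 / 0.1108 = 1.00 ≈ 1, so the ion is M⁺.

+1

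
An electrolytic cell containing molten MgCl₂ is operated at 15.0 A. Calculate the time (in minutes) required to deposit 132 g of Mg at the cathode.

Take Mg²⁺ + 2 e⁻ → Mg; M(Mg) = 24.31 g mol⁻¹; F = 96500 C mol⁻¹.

1160 min

n(Mg) = m/M = 132 / 24.31 = 5.430 mol.
Each Mg atom requires 2 electrons, so n(e⁻) = 2 × 5.430 = 10.86 mol.
Q = n(e⁻)·F = 10.86 × 96500 = 1048000 C.
t = Q/I = 1048000 / 15.00 A = 69860 s = 1160 min.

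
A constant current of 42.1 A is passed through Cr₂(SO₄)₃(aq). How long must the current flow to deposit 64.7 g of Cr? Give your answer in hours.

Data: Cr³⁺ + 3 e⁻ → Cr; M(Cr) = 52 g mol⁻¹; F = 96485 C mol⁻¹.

2.38 h

n(Cr) = m/M = 64.7 / 52 = 1.244 mol.
Each Cr atom requires 3 electrons, so n(e⁻) = 3 × 1.244 = 3.733 mol.
Q = n(e⁻)·F = 3.733 × 96485 = 360100 C.
t = Q/I = 360100 / 42.10 A = 8555 s = 2.38 h.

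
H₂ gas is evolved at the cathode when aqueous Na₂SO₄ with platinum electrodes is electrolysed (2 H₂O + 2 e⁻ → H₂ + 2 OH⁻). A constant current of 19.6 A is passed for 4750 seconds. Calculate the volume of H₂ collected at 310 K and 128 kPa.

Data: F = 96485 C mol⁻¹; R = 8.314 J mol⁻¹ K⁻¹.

Q = I·t = 19.60 A × 4750.0 s = 93100 C.
n(e⁻) = Q/F = 93100 / 96485 = 0.9649 mol.
2 electrons are transferred per H₂ molecule, so n(H₂) = 0.9649 / 2 = 0.4825 mol.
V = nRT/P = (0.4825 × 8.314 × 310) / (128 × 10³ Pa) = 0.00971 m³ = 9.71 L.

9.71 L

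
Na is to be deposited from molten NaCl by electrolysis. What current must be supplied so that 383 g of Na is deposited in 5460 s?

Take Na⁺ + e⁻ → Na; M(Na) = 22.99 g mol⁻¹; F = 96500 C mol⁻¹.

n(Na) = 383 / 22.99 = 16.66 mol.
n(e⁻) = 1 × 16.66 = 16.66 mol.
Q = n(e⁻)·F = 16.66 × 96500 = 1608000 C.
I = Q/t = 1608000 / 5460.0 s = 294 A.

294 A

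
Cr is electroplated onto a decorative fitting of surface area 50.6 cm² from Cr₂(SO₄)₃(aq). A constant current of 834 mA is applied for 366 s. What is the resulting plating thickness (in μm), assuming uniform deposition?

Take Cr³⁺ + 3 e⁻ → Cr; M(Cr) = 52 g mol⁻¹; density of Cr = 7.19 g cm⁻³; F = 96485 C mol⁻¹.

Q = I·t = 0.8340 × 366.00 = 305.2 C; n(e⁻) = 0.003164 mol.
n(Cr) = n(e⁻)/3 = 0.001055 mol, so m = 0.001055 × 52 = 0.05484 g.
Volume = m/ρ = 0.05484 / 7.19 = 0.007627 cm³.
Thickness = V/A = 0.007627 / 50.6 = 1.51 × 10⁻⁴ cm = 1.51 μm.

1.51 μm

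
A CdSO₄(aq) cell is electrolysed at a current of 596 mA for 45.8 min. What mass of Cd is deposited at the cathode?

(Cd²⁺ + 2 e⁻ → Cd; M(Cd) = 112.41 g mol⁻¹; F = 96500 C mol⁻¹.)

0.954 g

Q = I·t = 0.5960 A × 2748.0 s = 1638 C.
n(e⁻) = Q/F = 1638 / 96500 = 0.01697 mol.
Cd²⁺ + 2 e⁻ → Cd, so n(Cd) = n(e⁻)/2 = 0.008486 mol.
m = n·M = 0.008486 × 112.41 = 0.954 g.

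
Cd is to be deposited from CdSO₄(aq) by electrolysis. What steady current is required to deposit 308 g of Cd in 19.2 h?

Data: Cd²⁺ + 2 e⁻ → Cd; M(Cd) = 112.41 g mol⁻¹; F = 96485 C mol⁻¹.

7.65 A

n(Cd) = 308 / 112.41 = 2.740 mol.
n(e⁻) = 2 × 2.740 = 5.480 mol.
Q = n(e⁻)·F = 5.480 × 96485 = 528700 C.
I = Q/t = 528700 / 69120 s = 7.65 A.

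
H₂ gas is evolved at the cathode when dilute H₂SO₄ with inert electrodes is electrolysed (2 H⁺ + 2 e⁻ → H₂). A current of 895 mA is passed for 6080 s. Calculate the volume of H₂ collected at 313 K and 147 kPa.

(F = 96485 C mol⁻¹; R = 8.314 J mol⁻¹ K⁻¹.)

Q = I·t = 0.8950 A × 6080.0 s = 5442 C.
n(e⁻) = Q/F = 5442 / 96485 = 0.05640 mol.
2 electrons are transferred per H₂ molecule, so n(H₂) = 0.05640 / 2 = 0.02820 mol.
V = nRT/P = (0.02820 × 8.314 × 313) / (147 × 10³ Pa) = 4.99 × 10⁻⁴ m³ = 0.499 L.

0.499 L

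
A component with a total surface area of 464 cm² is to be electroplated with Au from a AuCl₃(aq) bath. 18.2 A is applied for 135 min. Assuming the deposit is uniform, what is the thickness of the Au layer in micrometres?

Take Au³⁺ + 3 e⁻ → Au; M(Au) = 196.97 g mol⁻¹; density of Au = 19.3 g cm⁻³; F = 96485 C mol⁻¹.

Q = I·t = 18.20 × 8100.0 = 147400 C; n(e⁻) = 1.528 mol.
n(Au) = n(e⁻)/3 = 0.5093 mol, so m = 0.5093 × 196.97 = 100.3 g.
Volume = m/ρ = 100.3 / 19.3 = 5.198 cm³.
Thickness = V/A = 5.198 / 464 = 0.0112 cm = 112 μm.

112 μm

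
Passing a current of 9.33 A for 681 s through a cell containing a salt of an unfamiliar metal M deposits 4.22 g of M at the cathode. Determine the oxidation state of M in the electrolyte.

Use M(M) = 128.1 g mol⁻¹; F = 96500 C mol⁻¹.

+2

Q = I·t = 9.330 A × 681.00 s = 6354 C, so n(e⁻) = 6354/96500 = 0.06584 mol.
n(M) deposited = 4.22 / 128.1 = 0.03294 mol.
Electrons per atom = n(e⁻)/n(M) = 0.06584 / 0.03294 = 2.00 ≈ 2, so the ion is M²⁺.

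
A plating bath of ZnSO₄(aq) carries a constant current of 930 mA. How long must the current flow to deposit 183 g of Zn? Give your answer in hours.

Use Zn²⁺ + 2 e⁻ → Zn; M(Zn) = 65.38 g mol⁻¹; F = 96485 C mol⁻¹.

n(Zn) = m/M = 183 / 65.38 = 2.799 mol.
Each Zn atom requires 2 electrons, so n(e⁻) = 2 × 2.799 = 5.598 mol.
Q = n(e⁻)·F = 5.598 × 96485 = 540100 C.
t = Q/I = 540100 / 0.9300 A = 580800 s = 161 h.

161 h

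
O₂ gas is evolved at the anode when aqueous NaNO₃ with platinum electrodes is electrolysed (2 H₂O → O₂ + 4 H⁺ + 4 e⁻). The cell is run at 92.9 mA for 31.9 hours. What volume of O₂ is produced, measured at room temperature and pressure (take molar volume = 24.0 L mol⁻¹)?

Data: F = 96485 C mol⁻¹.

0.663 L

Q = I·t = 0.09290 A × 114840 s = 10670 C.
n(e⁻) = Q/F = 10670 / 96485 = 0.1106 mol.
4 electrons are transferred per O₂ molecule, so n(O₂) = 0.1106 / 4 = 0.02764 mol.
V = n × V_m = 0.02764 × 24.0 = 0.663 L.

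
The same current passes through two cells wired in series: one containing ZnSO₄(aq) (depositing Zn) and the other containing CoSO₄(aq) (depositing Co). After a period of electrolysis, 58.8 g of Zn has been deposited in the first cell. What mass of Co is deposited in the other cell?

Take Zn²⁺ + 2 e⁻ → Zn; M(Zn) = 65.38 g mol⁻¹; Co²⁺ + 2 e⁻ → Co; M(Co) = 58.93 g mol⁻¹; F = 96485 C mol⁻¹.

n(Zn) = 58.8 / 65.38 = 0.8994 mol.
Since Zn²⁺ + 2 e⁻ → Zn, n(e⁻) passed = 2 × 0.8994 = 1.799 mol.
Cells in series carry the same charge, so the same 1.799 mol of electrons passes through cell 2.
Co²⁺ + 2 e⁻ → Co, so n(Co) = 1.799 / 2 = 0.8994 mol.
m(Co) = 0.8994 × 58.93 = 53.0 g.

53.0 g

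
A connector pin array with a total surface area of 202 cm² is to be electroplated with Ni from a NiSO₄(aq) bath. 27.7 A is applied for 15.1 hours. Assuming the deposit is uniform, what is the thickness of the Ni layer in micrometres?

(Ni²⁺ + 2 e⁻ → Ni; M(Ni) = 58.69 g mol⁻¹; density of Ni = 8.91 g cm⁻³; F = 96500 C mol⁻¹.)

Q = I·t = 27.70 × 54360 = 1506000 C; n(e⁻) = 15.60 mol.
n(Ni) = n(e⁻)/2 = 7.802 mol, so m = 7.802 × 58.69 = 457.9 g.
Volume = m/ρ = 457.9 / 8.91 = 51.39 cm³.
Thickness = V/A = 51.39 / 202 = 0.254 cm = 2540 μm.

2540 μm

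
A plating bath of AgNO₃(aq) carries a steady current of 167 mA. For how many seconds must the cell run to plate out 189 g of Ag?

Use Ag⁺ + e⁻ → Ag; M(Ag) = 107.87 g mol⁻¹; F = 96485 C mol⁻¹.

1.01 × 10⁶ s

n(Ag) = m/M = 189 / 107.87 = 1.752 mol.
Each Ag atom requires 1 electron, so n(e⁻) = 1 × 1.752 = 1.752 mol.
Q = n(e⁻)·F = 1.752 × 96485 = 169100 C.
t = Q/I = 169100 / 0.1670 A = 1012000 s.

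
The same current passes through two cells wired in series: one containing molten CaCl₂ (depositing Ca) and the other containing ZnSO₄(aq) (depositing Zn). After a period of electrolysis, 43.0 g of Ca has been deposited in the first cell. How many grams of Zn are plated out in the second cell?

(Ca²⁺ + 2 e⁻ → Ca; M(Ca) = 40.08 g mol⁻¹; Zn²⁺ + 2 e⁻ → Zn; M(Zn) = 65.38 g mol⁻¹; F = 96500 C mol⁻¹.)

70.1 g

n(Ca) = 43.0 / 40.08 = 1.073 mol.
Since Ca²⁺ + 2 e⁻ → Ca, n(e⁻) passed = 2 × 1.073 = 2.146 mol.
Cells in series carry the same charge, so the same 2.146 mol of electrons passes through cell 2.
Zn²⁺ + 2 e⁻ → Zn, so n(Zn) = 2.146 / 2 = 1.073 mol.
m(Zn) = 1.073 × 65.38 = 70.1 g.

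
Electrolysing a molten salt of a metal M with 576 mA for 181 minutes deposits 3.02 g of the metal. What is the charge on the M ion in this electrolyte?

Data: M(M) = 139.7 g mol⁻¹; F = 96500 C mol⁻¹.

+3

Q = I·t = 0.5760 A × 10860 s = 6255 C, so n(e⁻) = 6255/96500 = 0.06482 mol.
n(M) deposited = 3.02 / 139.7 = 0.02162 mol.
Electrons per atom = n(e⁻)/n(M) = 0.06482 / 0.02162 = 3.00 ≈ 3, so the ion is M³⁺.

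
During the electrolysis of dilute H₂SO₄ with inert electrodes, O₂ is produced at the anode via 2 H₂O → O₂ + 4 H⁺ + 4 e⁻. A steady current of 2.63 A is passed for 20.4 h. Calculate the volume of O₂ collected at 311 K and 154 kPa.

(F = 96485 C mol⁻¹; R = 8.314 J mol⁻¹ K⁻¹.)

8.40 L

Q = I·t = 2.630 A × 73440 s = 193100 C.
n(e⁻) = Q/F = 193100 / 96485 = 2.002 mol.
4 electrons are transferred per O₂ molecule, so n(O₂) = 2.002 / 4 = 0.5005 mol.
V = nRT/P = (0.5005 × 8.314 × 311) / (154 × 10³ Pa) = 0.00840 m³ = 8.40 L.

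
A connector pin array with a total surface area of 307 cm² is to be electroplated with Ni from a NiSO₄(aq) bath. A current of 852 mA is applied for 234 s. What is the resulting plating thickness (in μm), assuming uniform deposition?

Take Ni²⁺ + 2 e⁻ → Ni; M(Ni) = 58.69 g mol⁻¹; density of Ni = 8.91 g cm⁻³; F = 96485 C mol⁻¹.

Q = I·t = 0.8520 × 234.00 = 199.4 C; n(e⁻) = 0.002066 mol.
n(Ni) = n(e⁻)/2 = 0.001033 mol, so m = 0.001033 × 58.69 = 0.06064 g.
Volume = m/ρ = 0.06064 / 8.91 = 0.006805 cm³.
Thickness = V/A = 0.006805 / 307 = 2.22 × 10⁻⁵ cm = 0.222 μm.

0.222 μm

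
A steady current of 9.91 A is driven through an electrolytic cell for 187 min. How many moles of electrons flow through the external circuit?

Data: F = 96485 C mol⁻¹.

Q = I·t = 9.910 A × 11220 s = 111200 C.
n(e⁻) = Q/F = 111200 / 96485 = 1.15 mol.

1.15 mol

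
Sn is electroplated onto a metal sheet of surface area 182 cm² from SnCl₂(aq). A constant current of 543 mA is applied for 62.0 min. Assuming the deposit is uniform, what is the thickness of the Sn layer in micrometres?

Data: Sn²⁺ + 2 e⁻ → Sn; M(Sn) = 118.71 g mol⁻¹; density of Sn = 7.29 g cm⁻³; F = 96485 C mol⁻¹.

Q = I·t = 0.5430 × 3720.0 = 2020 C; n(e⁻) = 0.02094 mol.
n(Sn) = n(e⁻)/2 = 0.01047 mol, so m = 0.01047 × 118.71 = 1.243 g.
Volume = m/ρ = 1.243 / 7.29 = 0.1705 cm³.
Thickness = V/A = 0.1705 / 182 = 9.37 × 10⁻⁴ cm = 9.37 μm.

9.37 μm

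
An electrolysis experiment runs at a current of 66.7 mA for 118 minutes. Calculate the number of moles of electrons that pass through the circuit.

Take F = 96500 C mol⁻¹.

0.00489 mol

Q = I·t = 0.06670 A × 7080.0 s = 472.2 C.
n(e⁻) = Q/F = 472.2 / 96500 = 0.00489 mol.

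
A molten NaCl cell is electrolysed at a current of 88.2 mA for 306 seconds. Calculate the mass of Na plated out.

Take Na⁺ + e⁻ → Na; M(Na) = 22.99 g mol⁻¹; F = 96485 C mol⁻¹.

0.00643 g

Q = I·t = 0.08820 A × 306.00 s = 26.99 C.
n(e⁻) = Q/F = 26.99 / 96485 = 0.0002797 mol.
Na⁺ + e⁻ → Na, so n(Na) = n(e⁻)/1 = 0.0002797 mol.
m = n·M = 0.0002797 × 22.99 = 0.00643 g.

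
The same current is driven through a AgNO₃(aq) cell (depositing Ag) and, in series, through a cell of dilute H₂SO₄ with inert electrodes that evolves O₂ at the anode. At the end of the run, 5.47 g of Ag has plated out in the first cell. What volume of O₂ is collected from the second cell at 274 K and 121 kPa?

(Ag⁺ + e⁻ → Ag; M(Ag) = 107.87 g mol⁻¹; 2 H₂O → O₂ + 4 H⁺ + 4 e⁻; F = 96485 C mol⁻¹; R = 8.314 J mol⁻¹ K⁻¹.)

n(Ag) = 5.47 / 107.87 = 0.05071 mol, so n(e⁻) = 1 × 0.05071 = 0.05071 mol.
The cells are in series, so the same 0.05071 mol of electrons passes through the second cell.
2 H₂O → O₂ + 4 H⁺ + 4 e⁻ — 4 mol e⁻ per mol O₂, so n(O₂) = 0.05071/4 = 0.01268 mol.
V = nRT/P = (0.01268 × 8.314 × 274) / (121 × 10³) = 2.39 × 10⁻⁴ m³ = 0.239 L.

0.239 L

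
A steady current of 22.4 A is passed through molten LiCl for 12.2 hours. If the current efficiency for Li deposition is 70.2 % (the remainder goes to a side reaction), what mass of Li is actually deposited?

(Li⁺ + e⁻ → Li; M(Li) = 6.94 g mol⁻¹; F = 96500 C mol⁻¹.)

49.7 g

Q = I·t = 22.40 × 43920 = 983800 C.
n(e⁻) = 983800/96500 = 10.19 mol; theoretically n(Li) = 10.19/1 = 10.19 mol, m_theo = 70.75 g.
At 70.2 % efficiency, m_actual = 0.702 × 70.75 = 49.7 g.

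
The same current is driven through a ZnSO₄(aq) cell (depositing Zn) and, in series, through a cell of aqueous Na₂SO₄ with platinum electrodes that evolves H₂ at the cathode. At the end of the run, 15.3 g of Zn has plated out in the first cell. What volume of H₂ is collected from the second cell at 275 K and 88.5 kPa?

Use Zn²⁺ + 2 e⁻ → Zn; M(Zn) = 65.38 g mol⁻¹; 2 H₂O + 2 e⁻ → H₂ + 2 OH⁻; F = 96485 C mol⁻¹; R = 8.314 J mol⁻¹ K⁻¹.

6.05 L

n(Zn) = 15.3 / 65.38 = 0.2340 mol, so n(e⁻) = 2 × 0.2340 = 0.4680 mol.
The cells are in series, so the same 0.4680 mol of electrons passes through the second cell.
2 H₂O + 2 e⁻ → H₂ + 2 OH⁻ — 2 mol e⁻ per mol H₂, so n(H₂) = 0.4680/2 = 0.2340 mol.
V = nRT/P = (0.2340 × 8.314 × 275) / (88.5 × 10³) = 0.00605 m³ = 6.05 L.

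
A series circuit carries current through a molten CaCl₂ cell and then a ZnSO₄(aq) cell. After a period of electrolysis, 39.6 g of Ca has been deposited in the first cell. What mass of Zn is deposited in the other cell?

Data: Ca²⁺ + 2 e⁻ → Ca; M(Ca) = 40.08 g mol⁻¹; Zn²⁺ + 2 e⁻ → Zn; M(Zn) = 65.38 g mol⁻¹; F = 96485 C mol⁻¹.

n(Ca) = 39.6 / 40.08 = 0.9880 mol.
Since Ca²⁺ + 2 e⁻ → Ca, n(e⁻) passed = 2 × 0.9880 = 1.976 mol.
Cells in series carry the same charge, so the same 1.976 mol of electrons passes through cell 2.
Zn²⁺ + 2 e⁻ → Zn, so n(Zn) = 1.976 / 2 = 0.9880 mol.
m(Zn) = 0.9880 × 65.38 = 64.6 g.

64.6 g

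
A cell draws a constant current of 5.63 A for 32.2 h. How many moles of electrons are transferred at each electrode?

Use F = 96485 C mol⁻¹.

Q = I·t = 5.630 A × 115920 s = 652600 C.
n(e⁻) = Q/F = 652600 / 96485 = 6.76 mol.

6.76 mol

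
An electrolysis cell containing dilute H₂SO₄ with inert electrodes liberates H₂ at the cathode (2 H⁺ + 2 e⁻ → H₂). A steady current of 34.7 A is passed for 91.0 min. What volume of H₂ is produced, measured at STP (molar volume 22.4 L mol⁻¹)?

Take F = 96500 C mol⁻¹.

22.0 L

Q = I·t = 34.70 A × 5460.0 s = 189500 C.
n(e⁻) = Q/F = 189500 / 96500 = 1.963 mol.
2 electrons are transferred per H₂ molecule, so n(H₂) = 1.963 / 2 = 0.9817 mol.
V = n × V_m = 0.9817 × 22.4 = 22.0 L.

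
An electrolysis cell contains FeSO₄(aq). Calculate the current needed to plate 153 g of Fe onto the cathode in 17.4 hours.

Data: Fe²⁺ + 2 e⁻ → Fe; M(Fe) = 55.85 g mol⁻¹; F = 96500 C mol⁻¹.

8.44 A

n(Fe) = 153 / 55.85 = 2.739 mol.
n(e⁻) = 2 × 2.739 = 5.479 mol.
Q = n(e⁻)·F = 5.479 × 96500 = 528700 C.
I = Q/t = 528700 / 62640 s = 8.44 A.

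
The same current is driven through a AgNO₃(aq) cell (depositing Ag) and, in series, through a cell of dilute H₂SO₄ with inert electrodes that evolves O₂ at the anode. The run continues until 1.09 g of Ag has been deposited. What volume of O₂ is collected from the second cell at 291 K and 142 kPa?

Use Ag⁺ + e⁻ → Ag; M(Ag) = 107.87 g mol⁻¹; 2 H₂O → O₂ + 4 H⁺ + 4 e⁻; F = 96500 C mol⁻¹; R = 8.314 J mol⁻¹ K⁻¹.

0.0430 L

n(Ag) = 1.09 / 107.87 = 0.01010 mol, so n(e⁻) = 1 × 0.01010 = 0.01010 mol.
The cells are in series, so the same 0.01010 mol of electrons passes through the second cell.
2 H₂O → O₂ + 4 H⁺ + 4 e⁻ — 4 mol e⁻ per mol O₂, so n(O₂) = 0.01010/4 = 0.002526 mol.
V = nRT/P = (0.002526 × 8.314 × 291) / (142 × 10³) = 4.30 × 10⁻⁵ m³ = 0.0430 L.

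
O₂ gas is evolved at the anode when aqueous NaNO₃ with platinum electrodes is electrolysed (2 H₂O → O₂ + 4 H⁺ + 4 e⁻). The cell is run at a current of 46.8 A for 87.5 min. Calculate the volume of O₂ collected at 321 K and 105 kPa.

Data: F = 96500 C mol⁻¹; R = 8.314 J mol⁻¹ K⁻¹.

Q = I·t = 46.80 A × 5250.0 s = 245700 C.
n(e⁻) = Q/F = 245700 / 96500 = 2.546 mol.
4 electrons are transferred per O₂ molecule, so n(O₂) = 2.546 / 4 = 0.6365 mol.
V = nRT/P = (0.6365 × 8.314 × 321) / (105 × 10³ Pa) = 0.0162 m³ = 16.2 L.

16.2 L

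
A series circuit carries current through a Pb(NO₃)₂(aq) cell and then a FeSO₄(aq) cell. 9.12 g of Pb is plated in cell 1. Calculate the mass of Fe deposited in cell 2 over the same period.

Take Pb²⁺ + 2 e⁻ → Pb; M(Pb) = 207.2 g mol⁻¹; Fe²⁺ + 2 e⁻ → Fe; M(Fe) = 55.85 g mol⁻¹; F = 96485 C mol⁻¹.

n(Pb) = 9.12 / 207.2 = 0.04402 mol.
Since Pb²⁺ + 2 e⁻ → Pb, n(e⁻) passed = 2 × 0.04402 = 0.08803 mol.
Cells in series carry the same charge, so the same 0.08803 mol of electrons passes through cell 2.
Fe²⁺ + 2 e⁻ → Fe, so n(Fe) = 0.08803 / 2 = 0.04402 mol.
m(Fe) = 0.04402 × 55.85 = 2.46 g.

2.46 g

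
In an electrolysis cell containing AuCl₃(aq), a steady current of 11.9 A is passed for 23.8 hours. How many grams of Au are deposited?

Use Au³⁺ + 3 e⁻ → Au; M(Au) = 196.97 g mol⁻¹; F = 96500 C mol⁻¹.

694 g

Q = I·t = 11.90 A × 85680 s = 1020000 C.
n(e⁻) = Q/F = 1020000 / 96500 = 10.57 mol.
Au³⁺ + 3 e⁻ → Au, so n(Au) = n(e⁻)/3 = 3.522 mol.
m = n·M = 3.522 × 196.97 = 694 g.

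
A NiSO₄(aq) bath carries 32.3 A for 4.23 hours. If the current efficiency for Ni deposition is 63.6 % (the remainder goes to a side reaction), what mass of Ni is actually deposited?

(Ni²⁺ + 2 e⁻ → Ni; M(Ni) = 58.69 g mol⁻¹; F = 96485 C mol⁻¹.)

Q = I·t = 32.30 × 15228 = 491900 C.
n(e⁻) = 491900/96485 = 5.098 mol; theoretically n(Ni) = 5.098/2 = 2.549 mol, m_theo = 149.6 g.
At 63.6 % efficiency, m_actual = 0.636 × 149.6 = 95.1 g.

95.1 g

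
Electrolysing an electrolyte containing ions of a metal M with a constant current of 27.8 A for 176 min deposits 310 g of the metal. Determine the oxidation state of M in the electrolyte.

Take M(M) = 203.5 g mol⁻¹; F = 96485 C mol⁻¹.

Q = I·t = 27.80 A × 10560 s = 293600 C, so n(e⁻) = 293600/96485 = 3.043 mol.
n(M) deposited = 310 / 203.5 = 1.523 mol.
Electrons per atom = n(e⁻)/n(M) = 3.043 / 1.523 = 2.00 ≈ 2, so the ion is M²⁺.

+2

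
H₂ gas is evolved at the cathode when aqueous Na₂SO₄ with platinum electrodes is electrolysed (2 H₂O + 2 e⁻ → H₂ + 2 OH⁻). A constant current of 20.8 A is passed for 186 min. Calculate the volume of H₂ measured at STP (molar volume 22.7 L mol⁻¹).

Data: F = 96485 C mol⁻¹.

27.3 L

Q = I·t = 20.80 A × 11160 s = 232100 C.
n(e⁻) = Q/F = 232100 / 96485 = 2.406 mol.
2 electrons are transferred per H₂ molecule, so n(H₂) = 2.406 / 2 = 1.203 mol.
V = n × V_m = 1.203 × 22.7 = 27.3 L.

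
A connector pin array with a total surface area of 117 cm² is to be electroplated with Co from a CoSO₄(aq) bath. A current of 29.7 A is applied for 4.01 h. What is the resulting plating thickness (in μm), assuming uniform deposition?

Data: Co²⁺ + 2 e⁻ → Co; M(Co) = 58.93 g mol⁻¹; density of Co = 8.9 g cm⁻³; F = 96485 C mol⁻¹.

1260 μm

Q = I·t = 29.70 × 14436 = 428700 C; n(e⁻) = 4.444 mol.
n(Co) = n(e⁻)/2 = 2.222 mol, so m = 2.222 × 58.93 = 130.9 g.
Volume = m/ρ = 130.9 / 8.9 = 14.71 cm³.
Thickness = V/A = 14.71 / 117 = 0.126 cm = 1260 μm.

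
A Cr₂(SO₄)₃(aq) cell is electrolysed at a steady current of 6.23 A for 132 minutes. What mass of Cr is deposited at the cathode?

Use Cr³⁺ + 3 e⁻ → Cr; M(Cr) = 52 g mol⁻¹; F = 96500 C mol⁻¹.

Q = I·t = 6.230 A × 7920.0 s = 49340 C.
n(e⁻) = Q/F = 49340 / 96500 = 0.5113 mol.
Cr³⁺ + 3 e⁻ → Cr, so n(Cr) = n(e⁻)/3 = 0.1704 mol.
m = n·M = 0.1704 × 52 = 8.86 g.

8.86 g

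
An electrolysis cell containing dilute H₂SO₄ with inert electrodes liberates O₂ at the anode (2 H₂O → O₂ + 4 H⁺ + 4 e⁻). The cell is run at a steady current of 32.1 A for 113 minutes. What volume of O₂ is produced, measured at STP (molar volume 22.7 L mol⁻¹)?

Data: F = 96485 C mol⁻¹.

12.8 L

Q = I·t = 32.10 A × 6780.0 s = 217600 C.
n(e⁻) = Q/F = 217600 / 96485 = 2.256 mol.
4 electrons are transferred per O₂ molecule, so n(O₂) = 2.256 / 4 = 0.5639 mol.
V = n × V_m = 0.5639 × 22.7 = 12.8 L.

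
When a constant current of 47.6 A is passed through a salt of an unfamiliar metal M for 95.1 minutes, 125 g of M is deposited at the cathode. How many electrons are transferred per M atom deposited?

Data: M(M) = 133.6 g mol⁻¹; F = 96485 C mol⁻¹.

3

Q = I·t = 47.60 A × 5706.0 s = 271600 C, so n(e⁻) = 271600/96485 = 2.815 mol.
n(M) deposited = 125 / 133.6 = 0.9356 mol.
Electrons per atom = n(e⁻)/n(M) = 2.815 / 0.9356 = 3.01 ≈ 3, so the ion is M³⁺.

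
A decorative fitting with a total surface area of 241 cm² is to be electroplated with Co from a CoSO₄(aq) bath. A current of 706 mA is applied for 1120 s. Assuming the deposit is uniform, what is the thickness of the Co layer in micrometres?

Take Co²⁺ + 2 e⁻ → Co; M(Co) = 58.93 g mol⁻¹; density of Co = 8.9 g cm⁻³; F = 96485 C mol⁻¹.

Q = I·t = 0.7060 × 1120.0 = 790.7 C; n(e⁻) = 0.008195 mol.
n(Co) = n(e⁻)/2 = 0.004098 mol, so m = 0.004098 × 58.93 = 0.2415 g.
Volume = m/ρ = 0.2415 / 8.9 = 0.02713 cm³.
Thickness = V/A = 0.02713 / 241 = 1.13 × 10⁻⁴ cm = 1.13 μm.

1.13 μm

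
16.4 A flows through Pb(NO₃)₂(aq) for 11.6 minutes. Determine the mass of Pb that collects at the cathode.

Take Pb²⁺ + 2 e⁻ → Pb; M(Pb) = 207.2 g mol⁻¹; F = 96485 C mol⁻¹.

Q = I·t = 16.40 A × 696.00 s = 11410 C.
n(e⁻) = Q/F = 11410 / 96485 = 0.1183 mol.
Pb²⁺ + 2 e⁻ → Pb, so n(Pb) = n(e⁻)/2 = 0.05915 mol.
m = n·M = 0.05915 × 207.2 = 12.3 g.

12.3 g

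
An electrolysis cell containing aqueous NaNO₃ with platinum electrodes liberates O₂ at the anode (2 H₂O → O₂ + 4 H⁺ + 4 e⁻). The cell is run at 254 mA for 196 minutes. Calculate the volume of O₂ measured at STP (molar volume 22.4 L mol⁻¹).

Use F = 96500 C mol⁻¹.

Q = I·t = 0.2540 A × 11760 s = 2987 C.
n(e⁻) = Q/F = 2987 / 96500 = 0.03095 mol.
4 electrons are transferred per O₂ molecule, so n(O₂) = 0.03095 / 4 = 0.007738 mol.
V = n × V_m = 0.007738 × 22.4 = 0.173 L.

0.173 L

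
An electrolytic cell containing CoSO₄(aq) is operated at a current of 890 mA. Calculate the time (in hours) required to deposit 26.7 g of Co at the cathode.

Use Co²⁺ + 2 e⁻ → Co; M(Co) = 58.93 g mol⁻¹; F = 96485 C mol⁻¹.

27.3 h

n(Co) = m/M = 26.7 / 58.93 = 0.4531 mol.
Each Co atom requires 2 electrons, so n(e⁻) = 2 × 0.4531 = 0.9062 mol.
Q = n(e⁻)·F = 0.9062 × 96485 = 87430 C.
t = Q/I = 87430 / 0.8900 A = 98240 s = 27.3 h.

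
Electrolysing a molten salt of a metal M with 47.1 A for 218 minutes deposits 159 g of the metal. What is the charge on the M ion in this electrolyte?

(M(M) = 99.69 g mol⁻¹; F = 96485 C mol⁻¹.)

+4

Q = I·t = 47.10 A × 13080 s = 616100 C, so n(e⁻) = 616100/96485 = 6.385 mol.
n(M) deposited = 159 / 99.69 = 1.595 mol.
Electrons per atom = n(e⁻)/n(M) = 6.385 / 1.595 = 4.00 ≈ 4, so the ion is M⁴⁺.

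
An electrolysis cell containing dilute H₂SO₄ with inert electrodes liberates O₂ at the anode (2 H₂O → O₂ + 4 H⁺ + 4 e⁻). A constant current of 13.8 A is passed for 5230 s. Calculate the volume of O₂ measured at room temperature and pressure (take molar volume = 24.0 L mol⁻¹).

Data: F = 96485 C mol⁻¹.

Q = I·t = 13.80 A × 5230.0 s = 72170 C.
n(e⁻) = Q/F = 72170 / 96485 = 0.7480 mol.
4 electrons are transferred per O₂ molecule, so n(O₂) = 0.7480 / 4 = 0.1870 mol.
V = n × V_m = 0.1870 × 24.0 = 4.49 L.

4.49 L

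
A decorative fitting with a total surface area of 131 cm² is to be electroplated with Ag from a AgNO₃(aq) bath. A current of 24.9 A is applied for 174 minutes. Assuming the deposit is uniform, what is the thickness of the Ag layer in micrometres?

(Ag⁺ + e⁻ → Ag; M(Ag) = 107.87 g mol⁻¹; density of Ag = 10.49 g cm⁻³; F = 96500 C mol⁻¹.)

Q = I·t = 24.90 × 10440 = 260000 C; n(e⁻) = 2.694 mol.
n(Ag) = n(e⁻)/1 = 2.694 mol, so m = 2.694 × 107.87 = 290.6 g.
Volume = m/ρ = 290.6 / 10.49 = 27.70 cm³.
Thickness = V/A = 27.70 / 131 = 0.211 cm = 2110 μm.

2110 μm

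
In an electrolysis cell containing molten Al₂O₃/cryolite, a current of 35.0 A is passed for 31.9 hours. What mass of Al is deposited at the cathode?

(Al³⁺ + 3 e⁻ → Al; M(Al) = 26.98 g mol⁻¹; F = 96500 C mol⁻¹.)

375 g

Q = I·t = 35.00 A × 114840 s = 4019000 C.
n(e⁻) = Q/F = 4019000 / 96500 = 41.65 mol.
Al³⁺ + 3 e⁻ → Al, so n(Al) = n(e⁻)/3 = 13.88 mol.
m = n·M = 13.88 × 26.98 = 375 g.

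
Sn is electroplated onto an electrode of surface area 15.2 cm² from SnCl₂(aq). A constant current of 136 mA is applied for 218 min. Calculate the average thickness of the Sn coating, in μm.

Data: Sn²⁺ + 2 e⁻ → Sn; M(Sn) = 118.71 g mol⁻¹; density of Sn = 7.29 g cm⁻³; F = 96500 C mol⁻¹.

98.7 μm

Q = I·t = 0.1360 × 13080 = 1779 C; n(e⁻) = 0.01843 mol.
n(Sn) = n(e⁻)/2 = 0.009217 mol, so m = 0.009217 × 118.71 = 1.094 g.
Volume = m/ρ = 1.094 / 7.29 = 0.1501 cm³.
Thickness = V/A = 0.1501 / 15.2 = 0.00987 cm = 98.7 μm.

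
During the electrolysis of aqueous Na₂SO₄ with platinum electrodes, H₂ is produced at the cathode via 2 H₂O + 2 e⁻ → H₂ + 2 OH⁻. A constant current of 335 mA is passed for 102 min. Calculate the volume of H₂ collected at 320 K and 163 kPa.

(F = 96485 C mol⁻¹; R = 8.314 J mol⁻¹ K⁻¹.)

Q = I·t = 0.3350 A × 6120.0 s = 2050 C.
n(e⁻) = Q/F = 2050 / 96485 = 0.02125 mol.
2 electrons are transferred per H₂ molecule, so n(H₂) = 0.02125 / 2 = 0.01062 mol.
V = nRT/P = (0.01062 × 8.314 × 320) / (163 × 10³ Pa) = 1.73 × 10⁻⁴ m³ = 0.173 L.

0.173 L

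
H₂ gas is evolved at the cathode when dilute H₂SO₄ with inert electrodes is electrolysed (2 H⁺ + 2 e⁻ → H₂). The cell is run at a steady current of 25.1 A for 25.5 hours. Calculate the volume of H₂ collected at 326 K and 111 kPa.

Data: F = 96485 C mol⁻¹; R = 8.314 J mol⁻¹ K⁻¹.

292 L

Q = I·t = 25.10 A × 91800 s = 2304000 C.
n(e⁻) = Q/F = 2304000 / 96485 = 23.88 mol.
2 electrons are transferred per H₂ molecule, so n(H₂) = 23.88 / 2 = 11.94 mol.
V = nRT/P = (11.94 × 8.314 × 326) / (111 × 10³ Pa) = 0.292 m³ = 292 L.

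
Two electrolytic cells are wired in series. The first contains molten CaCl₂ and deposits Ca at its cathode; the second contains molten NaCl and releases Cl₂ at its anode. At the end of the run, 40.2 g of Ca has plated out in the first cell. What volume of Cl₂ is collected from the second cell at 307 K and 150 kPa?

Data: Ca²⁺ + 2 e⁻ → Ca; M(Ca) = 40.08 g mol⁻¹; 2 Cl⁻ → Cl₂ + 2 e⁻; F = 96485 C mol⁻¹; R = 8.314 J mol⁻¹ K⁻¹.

17.1 L

n(Ca) = 40.2 / 40.08 = 1.003 mol, so n(e⁻) = 2 × 1.003 = 2.006 mol.
The cells are in series, so the same 2.006 mol of electrons passes through the second cell.
2 Cl⁻ → Cl₂ + 2 e⁻ — 2 mol e⁻ per mol Cl₂, so n(Cl₂) = 2.006/2 = 1.003 mol.
V = nRT/P = (1.003 × 8.314 × 307) / (150 × 10³) = 0.0171 m³ = 17.1 L.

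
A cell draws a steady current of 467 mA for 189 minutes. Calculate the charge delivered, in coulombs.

5300 C

Q = I·t = 0.4670 A × 11340 s = 5300 C.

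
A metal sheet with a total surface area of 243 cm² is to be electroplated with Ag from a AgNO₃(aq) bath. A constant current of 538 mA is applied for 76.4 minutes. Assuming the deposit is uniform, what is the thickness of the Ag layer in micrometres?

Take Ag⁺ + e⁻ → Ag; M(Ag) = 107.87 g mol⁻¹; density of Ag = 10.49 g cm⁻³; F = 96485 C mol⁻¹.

Q = I·t = 0.5380 × 4584.0 = 2466 C; n(e⁻) = 0.02556 mol.
n(Ag) = n(e⁻)/1 = 0.02556 mol, so m = 0.02556 × 107.87 = 2.757 g.
Volume = m/ρ = 2.757 / 10.49 = 0.2628 cm³.
Thickness = V/A = 0.2628 / 243 = 0.00108 cm = 10.8 μm.

10.8 μm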